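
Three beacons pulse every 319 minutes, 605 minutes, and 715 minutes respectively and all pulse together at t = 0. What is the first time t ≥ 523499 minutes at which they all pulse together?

684255 minutes

Joint pulses occur at multiples of LCM(319, 605, 715).
319 = 11 × 29
605 = 5 × 11^2
715 = 5 × 11 × 13
LCM(319, 605, 715) = 5 × 11^2 × 13 × 29 = 228085.
Smallest multiple of 228085 that is ≥ 523499: ⌈523499/228085⌉ × 228085 = 3 × 228085 = 684255.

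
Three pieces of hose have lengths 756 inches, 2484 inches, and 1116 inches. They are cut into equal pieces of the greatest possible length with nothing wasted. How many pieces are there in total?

Piece length = gcd(756, 2484, 1116).
756 = 2^2 × 3^3 × 7
2484 = 2^2 × 3^3 × 23
1116 = 2^2 × 3^2 × 31
gcd(756, 2484, 1116) = 2^2 × 3^2 = 36.
Total pieces = 756/36 + 2484/36 + 1116/36 = 21 + 69 + 31 = 121.

121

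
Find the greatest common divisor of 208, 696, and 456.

208 = 2^4 × 13
696 = 2^3 × 3 × 29
456 = 2^3 × 3 × 19
gcd(208, 696, 456) = 2^3 = 8.

8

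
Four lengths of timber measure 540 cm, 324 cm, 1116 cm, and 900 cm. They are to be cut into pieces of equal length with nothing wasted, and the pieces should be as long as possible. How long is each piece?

The greatest length dividing all of 540, 324, 1116, and 900 is their gcd.
540 = 2^2 × 3^3 × 5
324 = 2^2 × 3^4
1116 = 2^2 × 3^2 × 31
900 = 2^2 × 3^2 × 5^2
gcd(540, 324, 1116, 900) = 2^2 × 3^2 = 36.

36 cm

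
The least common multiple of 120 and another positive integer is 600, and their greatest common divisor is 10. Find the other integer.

50

gcd × lcm = product of the two integers, so the other integer is (10 × 600) / 120 = 50.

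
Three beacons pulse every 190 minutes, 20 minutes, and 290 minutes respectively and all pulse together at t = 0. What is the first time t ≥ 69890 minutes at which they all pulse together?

Joint pulses occur at multiples of LCM(190, 20, 290).
190 = 2 × 5 × 19
20 = 2^2 × 5
290 = 2 × 5 × 29
LCM(190, 20, 290) = 2^2 × 5 × 19 × 29 = 11020.
Smallest multiple of 11020 that is ≥ 69890: ⌈69890/11020⌉ × 11020 = 7 × 11020 = 77140.

77140 minutes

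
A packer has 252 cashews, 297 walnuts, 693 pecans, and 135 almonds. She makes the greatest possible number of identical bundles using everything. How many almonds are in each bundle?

15

Number of bundles = gcd(252, 297, 693, 135).
252 = 2^2 × 3^2 × 7
297 = 3^3 × 11
693 = 3^2 × 7 × 11
135 = 3^3 × 5
gcd(252, 297, 693, 135) = 3^2 = 9.
almonds per bundle = 135 / 9 = 15.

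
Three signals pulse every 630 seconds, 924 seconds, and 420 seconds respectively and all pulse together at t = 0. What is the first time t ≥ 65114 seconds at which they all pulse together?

69300 seconds

Joint pulses occur at multiples of LCM(630, 924, 420).
630 = 2 × 3^2 × 5 × 7
924 = 2^2 × 3 × 7 × 11
420 = 2^2 × 3 × 5 × 7
LCM(630, 924, 420) = 2^2 × 3^2 × 5 × 7 × 11 = 13860.
Smallest multiple of 13860 that is ≥ 65114: ⌈65114/13860⌉ × 13860 = 5 × 13860 = 69300.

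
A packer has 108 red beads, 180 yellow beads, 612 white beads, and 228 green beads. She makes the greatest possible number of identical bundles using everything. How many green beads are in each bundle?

19

Number of bundles = gcd(108, 180, 612, 228).
108 = 2^2 × 3^3
180 = 2^2 × 3^2 × 5
612 = 2^2 × 3^2 × 17
228 = 2^2 × 3 × 19
gcd(108, 180, 612, 228) = 2^2 × 3 = 12.
green beads per bundle = 228 / 12 = 19.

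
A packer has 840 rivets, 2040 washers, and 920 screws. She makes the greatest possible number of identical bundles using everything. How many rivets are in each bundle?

21

Number of bundles = gcd(840, 2040, 920).
840 = 2^3 × 3 × 5 × 7
2040 = 2^3 × 3 × 5 × 17
920 = 2^3 × 5 × 23
gcd(840, 2040, 920) = 2^3 × 5 = 40.
rivets per bundle = 840 / 40 = 21.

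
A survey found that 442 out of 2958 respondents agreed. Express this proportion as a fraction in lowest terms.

13/87

442 = 2 × 13 × 17
2958 = 2 × 3 × 17 × 29
gcd(442, 2958) = 2 × 17 = 34.
Divide numerator and denominator by 34: 442/2958 = 13/87.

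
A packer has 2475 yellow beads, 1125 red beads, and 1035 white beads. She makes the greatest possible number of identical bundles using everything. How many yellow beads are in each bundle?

Number of bundles = gcd(2475, 1125, 1035).
2475 = 3^2 × 5^2 × 11
1125 = 3^2 × 5^3
1035 = 3^2 × 5 × 23
gcd(2475, 1125, 1035) = 3^2 × 5 = 45.
yellow beads per bundle = 2475 / 45 = 55.

55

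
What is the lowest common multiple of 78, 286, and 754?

24882

78 = 2 × 3 × 13
286 = 2 × 11 × 13
754 = 2 × 13 × 29
LCM(78, 286, 754) = 2 × 3 × 11 × 13 × 29 = 24882.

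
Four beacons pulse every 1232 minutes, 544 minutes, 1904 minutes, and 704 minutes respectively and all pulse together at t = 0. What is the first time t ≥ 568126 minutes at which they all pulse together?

Joint pulses occur at multiples of LCM(1232, 544, 1904, 704).
1232 = 2^4 × 7 × 11
544 = 2^5 × 17
1904 = 2^4 × 7 × 17
704 = 2^6 × 11
LCM(1232, 544, 1904, 704) = 2^6 × 7 × 11 × 17 = 83776.
Smallest multiple of 83776 that is ≥ 568126: ⌈568126/83776⌉ × 83776 = 7 × 83776 = 586432.

586432 minutes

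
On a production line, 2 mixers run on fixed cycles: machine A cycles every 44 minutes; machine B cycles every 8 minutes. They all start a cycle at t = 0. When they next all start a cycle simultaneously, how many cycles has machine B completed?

They are all back at their starting positions together after one LCM of the periods.
44 = 2^2 × 11
8 = 2^3
LCM(44, 8) = 2^3 × 11 = 88.
Cycles for period 8: 88 / 8 = 11.

11 cycles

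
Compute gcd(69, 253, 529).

69 = 3 × 23
253 = 11 × 23
529 = 23^2
gcd(69, 253, 529) = 23.

23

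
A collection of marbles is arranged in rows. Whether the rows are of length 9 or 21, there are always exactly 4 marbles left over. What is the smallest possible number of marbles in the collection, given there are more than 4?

N − 4 must be a common multiple of 9 and 21.
9 = 3^2
21 = 3 × 7
LCM(9, 21) = 3^2 × 7 = 63.
Smallest N > 4 is LCM + 4 = 63 + 4 = 67.

67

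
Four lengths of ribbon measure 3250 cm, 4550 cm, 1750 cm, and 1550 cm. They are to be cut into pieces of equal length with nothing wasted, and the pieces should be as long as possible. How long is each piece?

The greatest length dividing all of 3250, 4550, 1750, and 1550 is their gcd.
3250 = 2 × 5^3 × 13
4550 = 2 × 5^2 × 7 × 13
1750 = 2 × 5^3 × 7
1550 = 2 × 5^2 × 31
gcd(3250, 4550, 1750, 1550) = 2 × 5^2 = 50.

50 cm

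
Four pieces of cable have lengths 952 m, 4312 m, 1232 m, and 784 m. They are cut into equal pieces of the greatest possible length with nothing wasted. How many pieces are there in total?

Piece length = gcd(952, 4312, 1232, 784).
952 = 2^3 × 7 × 17
4312 = 2^3 × 7^2 × 11
1232 = 2^4 × 7 × 11
784 = 2^4 × 7^2
gcd(952, 4312, 1232, 784) = 2^3 × 7 = 56.
Total pieces = 952/56 + 4312/56 + 1232/56 + 784/56 = 17 + 77 + 22 + 14 = 130.

130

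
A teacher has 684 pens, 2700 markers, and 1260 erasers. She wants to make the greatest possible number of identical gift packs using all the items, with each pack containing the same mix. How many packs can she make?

The pack count must divide each quantity, so the greatest is gcd(684, 2700, 1260).
684 = 2^2 × 3^2 × 19
2700 = 2^2 × 3^3 × 5^2
1260 = 2^2 × 3^2 × 5 × 7
gcd(684, 2700, 1260) = 2^2 × 3^2 = 36.

36 packs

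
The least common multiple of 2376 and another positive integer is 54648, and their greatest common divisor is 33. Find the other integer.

gcd × lcm = product of the two integers, so the other integer is (33 × 54648) / 2376 = 759.

759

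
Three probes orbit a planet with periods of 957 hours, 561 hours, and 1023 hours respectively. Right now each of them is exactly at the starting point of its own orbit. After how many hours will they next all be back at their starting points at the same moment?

They coincide at every common multiple of the periods; the first is the LCM.
957 = 3 × 11 × 29
561 = 3 × 11 × 17
1023 = 3 × 11 × 31
LCM(957, 561, 1023) = 3 × 11 × 17 × 29 × 31 = 504339.

504339 hours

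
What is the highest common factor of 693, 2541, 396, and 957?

693 = 3^2 × 7 × 11
2541 = 3 × 7 × 11^2
396 = 2^2 × 3^2 × 11
957 = 3 × 11 × 29
gcd(693, 2541, 396, 957) = 3 × 11 = 33.

33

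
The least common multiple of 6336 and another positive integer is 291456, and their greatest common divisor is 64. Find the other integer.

gcd × lcm = product of the two integers, so the other integer is (64 × 291456) / 6336 = 2944.

2944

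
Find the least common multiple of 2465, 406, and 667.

793730

2465 = 5 × 17 × 29
406 = 2 × 7 × 29
667 = 23 × 29
LCM(2465, 406, 667) = 2 × 5 × 7 × 17 × 23 × 29 = 793730.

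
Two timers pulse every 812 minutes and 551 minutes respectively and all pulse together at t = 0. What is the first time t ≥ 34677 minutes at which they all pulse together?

46284 minutes

Joint pulses occur at multiples of LCM(812, 551).
812 = 2^2 × 7 × 29
551 = 19 × 29
LCM(812, 551) = 2^2 × 7 × 19 × 29 = 15428.
Smallest multiple of 15428 that is ≥ 34677: ⌈34677/15428⌉ × 15428 = 3 × 15428 = 46284.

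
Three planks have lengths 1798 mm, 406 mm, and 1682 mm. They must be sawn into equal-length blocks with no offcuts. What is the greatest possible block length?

This is the greatest common divisor of 1798, 406, and 1682.
1798 = 2 × 29 × 31
406 = 2 × 7 × 29
1682 = 2 × 29^2
gcd(1798, 406, 1682) = 2 × 29 = 58.

58 mm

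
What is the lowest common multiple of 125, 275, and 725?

125 = 5^3
275 = 5^2 × 11
725 = 5^2 × 29
LCM(125, 275, 725) = 5^3 × 11 × 29 = 39875.

39875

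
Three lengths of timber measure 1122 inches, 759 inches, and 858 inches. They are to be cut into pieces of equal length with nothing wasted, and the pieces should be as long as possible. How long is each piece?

The greatest length dividing all of 1122, 759, and 858 is their gcd.
1122 = 2 × 3 × 11 × 17
759 = 3 × 11 × 23
858 = 2 × 3 × 11 × 13
gcd(1122, 759, 858) = 3 × 11 = 33.

33 inches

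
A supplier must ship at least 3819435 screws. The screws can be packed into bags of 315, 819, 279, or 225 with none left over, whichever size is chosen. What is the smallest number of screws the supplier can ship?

The number of screws must be a common multiple of 315, 819, 279, and 225, so a multiple of their LCM.
315 = 3^2 × 5 × 7
819 = 3^2 × 7 × 13
279 = 3^2 × 31
225 = 3^2 × 5^2
LCM(315, 819, 279, 225) = 3^2 × 5^2 × 7 × 13 × 31 = 634725.
Smallest multiple of 634725 that is ≥ 3819435: ⌈3819435/634725⌉ × 634725 = 7 × 634725 = 4443075.

4443075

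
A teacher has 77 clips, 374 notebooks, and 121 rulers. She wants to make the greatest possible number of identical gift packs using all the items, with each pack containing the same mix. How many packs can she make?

11 packs

The pack count must divide each quantity, so the greatest is gcd(77, 374, 121).
77 = 7 × 11
374 = 2 × 11 × 17
121 = 11^2
gcd(77, 374, 121) = 11.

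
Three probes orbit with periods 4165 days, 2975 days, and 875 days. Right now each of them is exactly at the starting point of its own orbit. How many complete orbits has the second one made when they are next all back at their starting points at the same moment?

35 orbits

They are all back at their starting positions together after one LCM of the periods.
4165 = 5 × 7^2 × 17
2975 = 5^2 × 7 × 17
875 = 5^3 × 7
LCM(4165, 2975, 875) = 5^3 × 7^2 × 17 = 104125.
Orbits for period 2975: 104125 / 2975 = 35.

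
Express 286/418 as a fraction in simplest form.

286 = 2 × 11 × 13
418 = 2 × 11 × 19
gcd(286, 418) = 2 × 11 = 22.
Divide numerator and denominator by 22: 286/418 = 13/19.

13/19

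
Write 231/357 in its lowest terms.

231 = 3 × 7 × 11
357 = 3 × 7 × 17
gcd(231, 357) = 3 × 7 = 21.
Divide numerator and denominator by 21: 231/357 = 11/17.

11/17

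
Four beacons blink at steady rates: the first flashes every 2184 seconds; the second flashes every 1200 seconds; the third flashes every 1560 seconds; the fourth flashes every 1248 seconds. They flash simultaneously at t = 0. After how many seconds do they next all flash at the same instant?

218400 seconds

We need the least common multiple of the intervals.
2184 = 2^3 × 3 × 7 × 13
1200 = 2^4 × 3 × 5^2
1560 = 2^3 × 3 × 5 × 13
1248 = 2^5 × 3 × 13
LCM(2184, 1200, 1560, 1248) = 2^5 × 3 × 5^2 × 7 × 13 = 218400.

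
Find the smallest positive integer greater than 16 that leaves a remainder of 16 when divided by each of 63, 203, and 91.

23767

N − 16 must be a common multiple of 63, 203, and 91.
63 = 3^2 × 7
203 = 7 × 29
91 = 7 × 13
LCM(63, 203, 91) = 3^2 × 7 × 13 × 29 = 23751.
Smallest N > 16 is LCM + 16 = 23751 + 16 = 23767.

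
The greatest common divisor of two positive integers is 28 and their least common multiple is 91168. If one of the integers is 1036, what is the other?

For two integers, gcd × lcm = product, so the other is (28 × 91168) / 1036 = 2552704 / 1036 = 2464.

2464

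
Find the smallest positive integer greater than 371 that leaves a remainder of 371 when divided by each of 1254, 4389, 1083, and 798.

N − 371 must be a common multiple of 1254, 4389, 1083, and 798.
1254 = 2 × 3 × 11 × 19
4389 = 3 × 7 × 11 × 19
1083 = 3 × 19^2
798 = 2 × 3 × 7 × 19
LCM(1254, 4389, 1083, 798) = 2 × 3 × 7 × 11 × 19^2 = 166782.
Smallest N > 371 is LCM + 371 = 166782 + 371 = 167153.

167153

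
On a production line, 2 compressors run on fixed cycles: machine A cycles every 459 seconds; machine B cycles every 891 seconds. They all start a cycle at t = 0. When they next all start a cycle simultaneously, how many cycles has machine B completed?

17 cycles

The first common completion time is the LCM of the periods.
459 = 3^3 × 17
891 = 3^4 × 11
LCM(459, 891) = 3^4 × 11 × 17 = 15147.
Cycles for period 891: 15147 / 891 = 17.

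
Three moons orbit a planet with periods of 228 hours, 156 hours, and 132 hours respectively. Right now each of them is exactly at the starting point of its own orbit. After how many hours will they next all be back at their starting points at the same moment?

The first simultaneous occurrence is after LCM of the individual periods.
228 = 2^2 × 3 × 19
156 = 2^2 × 3 × 13
132 = 2^2 × 3 × 11
LCM(228, 156, 132) = 2^2 × 3 × 11 × 13 × 19 = 32604.

32604 hours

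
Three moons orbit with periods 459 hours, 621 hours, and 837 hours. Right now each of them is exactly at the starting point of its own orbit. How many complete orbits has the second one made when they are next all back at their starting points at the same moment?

All finish a whole number of cycles simultaneously at t = LCM of the periods.
459 = 3^3 × 17
621 = 3^3 × 23
837 = 3^3 × 31
LCM(459, 621, 837) = 3^3 × 17 × 23 × 31 = 327267.
Orbits for period 621: 327267 / 621 = 527.

527 orbits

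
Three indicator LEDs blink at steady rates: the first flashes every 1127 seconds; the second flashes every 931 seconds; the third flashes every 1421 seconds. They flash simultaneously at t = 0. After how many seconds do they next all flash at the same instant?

The first simultaneous occurrence is after LCM of the individual periods.
1127 = 7^2 × 23
931 = 7^2 × 19
1421 = 7^2 × 29
LCM(1127, 931, 1421) = 7^2 × 19 × 23 × 29 = 620977.

620977 seconds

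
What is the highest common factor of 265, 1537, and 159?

265 = 5 × 53
1537 = 29 × 53
159 = 3 × 53
gcd(265, 1537, 159) = 53.

53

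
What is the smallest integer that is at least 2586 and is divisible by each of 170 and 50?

The integer must be a common multiple of 170 and 50, so a multiple of their LCM.
170 = 2 × 5 × 17
50 = 2 × 5^2
LCM(170, 50) = 2 × 5^2 × 17 = 850.
Smallest multiple of 850 that is ≥ 2586: ⌈2586/850⌉ × 850 = 4 × 850 = 3400.

3400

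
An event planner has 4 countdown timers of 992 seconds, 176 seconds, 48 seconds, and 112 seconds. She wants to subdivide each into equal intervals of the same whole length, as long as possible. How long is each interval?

The interval must divide each timer length; the longest such is the gcd.
992 = 2^5 × 31
176 = 2^4 × 11
48 = 2^4 × 3
112 = 2^4 × 7
gcd(992, 176, 48, 112) = 2^4 = 16.

16 seconds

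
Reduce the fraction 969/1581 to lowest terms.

969 = 3 × 17 × 19
1581 = 3 × 17 × 31
gcd(969, 1581) = 3 × 17 = 51.
Divide numerator and denominator by 51: 969/1581 = 19/31.

19/31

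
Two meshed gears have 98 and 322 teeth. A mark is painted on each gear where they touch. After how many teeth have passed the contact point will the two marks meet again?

We need the least common multiple of the intervals.
98 = 2 × 7^2
322 = 2 × 7 × 23
LCM(98, 322) = 2 × 7^2 × 23 = 2254.

2254 teeth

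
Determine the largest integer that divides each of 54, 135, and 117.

9

54 = 2 × 3^3
135 = 3^3 × 5
117 = 3^2 × 13
gcd(54, 135, 117) = 3^2 = 9.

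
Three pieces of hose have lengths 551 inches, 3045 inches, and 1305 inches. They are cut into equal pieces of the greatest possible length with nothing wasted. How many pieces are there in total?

Piece length = gcd(551, 3045, 1305).
551 = 19 × 29
3045 = 3 × 5 × 7 × 29
1305 = 3^2 × 5 × 29
gcd(551, 3045, 1305) = 29.
Total pieces = 551/29 + 3045/29 + 1305/29 = 19 + 105 + 45 = 169.

169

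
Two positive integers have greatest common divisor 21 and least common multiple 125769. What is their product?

2641149

For any two positive integers, gcd × lcm = product = 21 × 125769 = 2641149.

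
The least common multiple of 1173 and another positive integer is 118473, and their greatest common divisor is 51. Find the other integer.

gcd × lcm = product of the two integers, so the other integer is (51 × 118473) / 1173 = 5151.

5151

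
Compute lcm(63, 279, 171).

63 = 3^2 × 7
279 = 3^2 × 31
171 = 3^2 × 19
LCM(63, 279, 171) = 3^2 × 7 × 19 × 31 = 37107.

37107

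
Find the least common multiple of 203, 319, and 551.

203 = 7 × 29
319 = 11 × 29
551 = 19 × 29
LCM(203, 319, 551) = 7 × 11 × 19 × 29 = 42427.

42427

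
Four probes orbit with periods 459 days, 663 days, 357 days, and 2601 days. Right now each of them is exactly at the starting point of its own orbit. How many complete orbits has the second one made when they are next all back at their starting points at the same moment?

All finish a whole number of cycles simultaneously at t = LCM of the periods.
459 = 3^3 × 17
663 = 3 × 13 × 17
357 = 3 × 7 × 17
2601 = 3^2 × 17^2
LCM(459, 663, 357, 2601) = 3^3 × 7 × 13 × 17^2 = 710073.
Orbits for period 663: 710073 / 663 = 1071.

1071 orbits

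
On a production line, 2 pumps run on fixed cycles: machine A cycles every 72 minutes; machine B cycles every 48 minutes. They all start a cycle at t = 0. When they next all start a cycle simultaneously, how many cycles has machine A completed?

2 cycles

They are all back at their starting positions together after one LCM of the periods.
72 = 2^3 × 3^2
48 = 2^4 × 3
LCM(72, 48) = 2^4 × 3^2 = 144.
Cycles for period 72: 144 / 72 = 2.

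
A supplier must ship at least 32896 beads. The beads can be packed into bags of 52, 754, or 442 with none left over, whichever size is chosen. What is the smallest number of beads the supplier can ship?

51272

The number of beads must be a common multiple of 52, 754, and 442, so a multiple of their LCM.
52 = 2^2 × 13
754 = 2 × 13 × 29
442 = 2 × 13 × 17
LCM(52, 754, 442) = 2^2 × 13 × 17 × 29 = 25636.
Smallest multiple of 25636 that is ≥ 32896: ⌈32896/25636⌉ × 25636 = 2 × 25636 = 51272.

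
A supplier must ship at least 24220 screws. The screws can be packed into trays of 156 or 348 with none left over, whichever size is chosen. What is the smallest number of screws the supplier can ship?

27144

The number of screws must be a common multiple of 156 and 348, so a multiple of their LCM.
156 = 2^2 × 3 × 13
348 = 2^2 × 3 × 29
LCM(156, 348) = 2^2 × 3 × 13 × 29 = 4524.
Smallest multiple of 4524 that is ≥ 24220: ⌈24220/4524⌉ × 4524 = 6 × 4524 = 27144.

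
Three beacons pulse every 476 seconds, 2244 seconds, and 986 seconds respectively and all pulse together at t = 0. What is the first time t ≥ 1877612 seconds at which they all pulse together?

2277660 seconds

Joint pulses occur at multiples of LCM(476, 2244, 986).
476 = 2^2 × 7 × 17
2244 = 2^2 × 3 × 11 × 17
986 = 2 × 17 × 29
LCM(476, 2244, 986) = 2^2 × 3 × 7 × 11 × 17 × 29 = 455532.
Smallest multiple of 455532 that is ≥ 1877612: ⌈1877612/455532⌉ × 455532 = 5 × 455532 = 2277660.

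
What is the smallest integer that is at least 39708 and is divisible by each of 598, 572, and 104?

The integer must be a common multiple of 598, 572, and 104, so a multiple of their LCM.
598 = 2 × 13 × 23
572 = 2^2 × 11 × 13
104 = 2^3 × 13
LCM(598, 572, 104) = 2^3 × 11 × 13 × 23 = 26312.
Smallest multiple of 26312 that is ≥ 39708: ⌈39708/26312⌉ × 26312 = 2 × 26312 = 52624.

52624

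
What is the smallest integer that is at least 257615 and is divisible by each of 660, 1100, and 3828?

The integer must be a common multiple of 660, 1100, and 3828, so a multiple of their LCM.
660 = 2^2 × 3 × 5 × 11
1100 = 2^2 × 5^2 × 11
3828 = 2^2 × 3 × 11 × 29
LCM(660, 1100, 3828) = 2^2 × 3 × 5^2 × 11 × 29 = 95700.
Smallest multiple of 95700 that is ≥ 257615: ⌈257615/95700⌉ × 95700 = 3 × 95700 = 287100.

287100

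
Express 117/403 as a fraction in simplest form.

9/31

117 = 3^2 × 13
403 = 13 × 31
gcd(117, 403) = 13.
Divide numerator and denominator by 13: 117/403 = 9/31.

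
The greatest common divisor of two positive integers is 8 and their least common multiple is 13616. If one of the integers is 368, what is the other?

For two integers, gcd × lcm = product, so the other is (8 × 13616) / 368 = 108928 / 368 = 296.

296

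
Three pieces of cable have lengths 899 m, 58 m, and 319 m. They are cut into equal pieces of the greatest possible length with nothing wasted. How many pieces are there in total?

Piece length = gcd(899, 58, 319).
899 = 29 × 31
58 = 2 × 29
319 = 11 × 29
gcd(899, 58, 319) = 29.
Total pieces = 899/29 + 58/29 + 319/29 = 31 + 2 + 11 = 44.

44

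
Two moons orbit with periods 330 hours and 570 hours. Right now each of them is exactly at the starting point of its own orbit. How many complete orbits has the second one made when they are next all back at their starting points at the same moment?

They are all back at their starting positions together after one LCM of the periods.
330 = 2 × 3 × 5 × 11
570 = 2 × 3 × 5 × 19
LCM(330, 570) = 2 × 3 × 5 × 11 × 19 = 6270.
Orbits for period 570: 6270 / 570 = 11.

11 orbits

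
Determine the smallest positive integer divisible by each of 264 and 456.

264 = 2^3 × 3 × 11
456 = 2^3 × 3 × 19
LCM(264, 456) = 2^3 × 3 × 11 × 19 = 5016.

5016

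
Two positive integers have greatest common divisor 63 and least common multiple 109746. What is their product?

6913998

For any two positive integers, gcd × lcm = product = 63 × 109746 = 6913998.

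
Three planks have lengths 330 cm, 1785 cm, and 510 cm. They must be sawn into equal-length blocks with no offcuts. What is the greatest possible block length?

This is the greatest common divisor of 330, 1785, and 510.
330 = 2 × 3 × 5 × 11
1785 = 3 × 5 × 7 × 17
510 = 2 × 3 × 5 × 17
gcd(330, 1785, 510) = 3 × 5 = 15.

15 cm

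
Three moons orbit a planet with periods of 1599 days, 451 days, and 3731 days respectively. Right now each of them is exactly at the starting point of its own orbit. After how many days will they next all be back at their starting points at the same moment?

123123 days

They coincide at every common multiple of the periods; the first is the LCM.
1599 = 3 × 13 × 41
451 = 11 × 41
3731 = 7 × 13 × 41
LCM(1599, 451, 3731) = 3 × 7 × 11 × 13 × 41 = 123123.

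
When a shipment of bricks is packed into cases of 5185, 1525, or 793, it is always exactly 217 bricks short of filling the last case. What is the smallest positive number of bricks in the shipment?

Being 217 short of a full case of size k means N ≡ −217 (mod k), i.e. N + 217 is a multiple of each size.
5185 = 5 × 17 × 61
1525 = 5^2 × 61
793 = 13 × 61
LCM(5185, 1525, 793) = 5^2 × 13 × 17 × 61 = 337025.
Smallest positive N is 337025 − 217 = 336808.

336808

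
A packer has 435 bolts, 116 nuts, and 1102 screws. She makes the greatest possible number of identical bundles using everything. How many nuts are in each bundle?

4

Number of bundles = gcd(435, 116, 1102).
435 = 3 × 5 × 29
116 = 2^2 × 29
1102 = 2 × 19 × 29
gcd(435, 116, 1102) = 29.
nuts per bundle = 116 / 29 = 4.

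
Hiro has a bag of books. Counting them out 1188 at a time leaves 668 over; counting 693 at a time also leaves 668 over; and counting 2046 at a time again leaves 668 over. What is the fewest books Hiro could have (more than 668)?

N − 668 must be a common multiple of 1188, 693, and 2046.
1188 = 2^2 × 3^3 × 11
693 = 3^2 × 7 × 11
2046 = 2 × 3 × 11 × 31
LCM(1188, 693, 2046) = 2^2 × 3^3 × 7 × 11 × 31 = 257796.
Smallest N > 668 is LCM + 668 = 257796 + 668 = 258464.

258464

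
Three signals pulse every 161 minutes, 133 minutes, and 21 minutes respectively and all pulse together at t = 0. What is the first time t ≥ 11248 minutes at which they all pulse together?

18354 minutes

Joint pulses occur at multiples of LCM(161, 133, 21).
161 = 7 × 23
133 = 7 × 19
21 = 3 × 7
LCM(161, 133, 21) = 3 × 7 × 19 × 23 = 9177.
Smallest multiple of 9177 that is ≥ 11248: ⌈11248/9177⌉ × 9177 = 2 × 9177 = 18354.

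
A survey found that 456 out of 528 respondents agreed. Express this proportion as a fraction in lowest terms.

19/22

456 = 2^3 × 3 × 19
528 = 2^4 × 3 × 11
gcd(456, 528) = 2^3 × 3 = 24.
Divide numerator and denominator by 24: 456/528 = 19/22.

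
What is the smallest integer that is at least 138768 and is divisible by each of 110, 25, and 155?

153450

The integer must be a common multiple of 110, 25, and 155, so a multiple of their LCM.
110 = 2 × 5 × 11
25 = 5^2
155 = 5 × 31
LCM(110, 25, 155) = 2 × 5^2 × 11 × 31 = 17050.
Smallest multiple of 17050 that is ≥ 138768: ⌈138768/17050⌉ × 17050 = 9 × 17050 = 153450.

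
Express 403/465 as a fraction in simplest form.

13/15

403 = 13 × 31
465 = 3 × 5 × 31
gcd(403, 465) = 31.
Divide numerator and denominator by 31: 403/465 = 13/15.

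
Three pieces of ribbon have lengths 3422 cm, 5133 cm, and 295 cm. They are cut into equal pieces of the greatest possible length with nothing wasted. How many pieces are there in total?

150

Piece length = gcd(3422, 5133, 295).
3422 = 2 × 29 × 59
5133 = 3 × 29 × 59
295 = 5 × 59
gcd(3422, 5133, 295) = 59.
Total pieces = 3422/59 + 5133/59 + 295/59 = 58 + 87 + 5 = 150.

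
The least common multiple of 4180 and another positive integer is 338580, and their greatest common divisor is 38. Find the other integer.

3078

gcd × lcm = product of the two integers, so the other integer is (38 × 338580) / 4180 = 3078.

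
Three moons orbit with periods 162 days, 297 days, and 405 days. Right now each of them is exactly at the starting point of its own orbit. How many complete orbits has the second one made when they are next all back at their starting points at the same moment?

They are all back at their starting positions together after one LCM of the periods.
162 = 2 × 3^4
297 = 3^3 × 11
405 = 3^4 × 5
LCM(162, 297, 405) = 2 × 3^4 × 5 × 11 = 8910.
Orbits for period 297: 8910 / 297 = 30.

30 orbits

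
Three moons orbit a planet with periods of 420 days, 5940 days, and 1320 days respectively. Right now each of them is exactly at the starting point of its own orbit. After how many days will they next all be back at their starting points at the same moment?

83160 days

They coincide at every common multiple of the periods; the first is the LCM.
420 = 2^2 × 3 × 5 × 7
5940 = 2^2 × 3^3 × 5 × 11
1320 = 2^3 × 3 × 5 × 11
LCM(420, 5940, 1320) = 2^3 × 3^3 × 5 × 7 × 11 = 83160.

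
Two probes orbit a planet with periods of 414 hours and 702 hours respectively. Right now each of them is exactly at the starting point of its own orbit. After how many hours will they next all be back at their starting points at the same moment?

We need the least common multiple of the intervals.
414 = 2 × 3^2 × 23
702 = 2 × 3^3 × 13
LCM(414, 702) = 2 × 3^3 × 13 × 23 = 16146.

16146 hours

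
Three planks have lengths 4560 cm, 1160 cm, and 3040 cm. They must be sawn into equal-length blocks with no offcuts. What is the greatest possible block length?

40 cm

The block length must divide every plank, so the greatest is gcd(4560, 1160, 3040).
4560 = 2^4 × 3 × 5 × 19
1160 = 2^3 × 5 × 29
3040 = 2^5 × 5 × 19
gcd(4560, 1160, 3040) = 2^3 × 5 = 40.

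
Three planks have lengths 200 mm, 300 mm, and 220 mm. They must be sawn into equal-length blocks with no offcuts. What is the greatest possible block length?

20 mm

The block length must divide every plank, so the greatest is gcd(200, 300, 220).
200 = 2^3 × 5^2
300 = 2^2 × 3 × 5^2
220 = 2^2 × 5 × 11
gcd(200, 300, 220) = 2^2 × 5 = 20.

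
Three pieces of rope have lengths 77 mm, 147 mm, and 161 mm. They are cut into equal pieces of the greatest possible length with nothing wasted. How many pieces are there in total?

Piece length = gcd(77, 147, 161).
77 = 7 × 11
147 = 3 × 7^2
161 = 7 × 23
gcd(77, 147, 161) = 7.
Total pieces = 77/7 + 147/7 + 161/7 = 11 + 21 + 23 = 55.

55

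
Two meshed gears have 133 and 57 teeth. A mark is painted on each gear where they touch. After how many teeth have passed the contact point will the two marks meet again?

They coincide at every common multiple of the periods; the first is the LCM.
133 = 7 × 19
57 = 3 × 19
LCM(133, 57) = 3 × 7 × 19 = 399.

399 teeth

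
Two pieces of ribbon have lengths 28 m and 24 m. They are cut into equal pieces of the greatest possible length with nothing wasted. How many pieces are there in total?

13

Piece length = gcd(28, 24).
28 = 2^2 × 7
24 = 2^3 × 3
gcd(28, 24) = 2^2 = 4.
Total pieces = 28/4 + 24/4 = 7 + 6 = 13.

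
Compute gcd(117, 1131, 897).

117 = 3^2 × 13
1131 = 3 × 13 × 29
897 = 3 × 13 × 23
gcd(117, 1131, 897) = 3 × 13 = 39.

39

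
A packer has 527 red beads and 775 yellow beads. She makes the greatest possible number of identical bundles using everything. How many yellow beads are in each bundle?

25

Number of bundles = gcd(527, 775).
527 = 17 × 31
775 = 5^2 × 31
gcd(527, 775) = 31.
yellow beads per bundle = 775 / 31 = 25.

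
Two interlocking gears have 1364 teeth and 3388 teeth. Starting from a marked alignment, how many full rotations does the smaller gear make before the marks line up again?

They are all back at their starting positions together after one LCM of the periods.
1364 = 2^2 × 11 × 31
3388 = 2^2 × 7 × 11^2
LCM(1364, 3388) = 2^2 × 7 × 11^2 × 31 = 105028.
Rotations for period 1364: 105028 / 1364 = 77.

77 rotations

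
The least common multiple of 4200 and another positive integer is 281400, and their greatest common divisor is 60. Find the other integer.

4020

gcd × lcm = product of the two integers, so the other integer is (60 × 281400) / 4200 = 4020.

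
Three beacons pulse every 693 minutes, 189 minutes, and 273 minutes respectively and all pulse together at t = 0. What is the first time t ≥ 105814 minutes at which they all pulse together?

Joint pulses occur at multiples of LCM(693, 189, 273).
693 = 3^2 × 7 × 11
189 = 3^3 × 7
273 = 3 × 7 × 13
LCM(693, 189, 273) = 3^3 × 7 × 11 × 13 = 27027.
Smallest multiple of 27027 that is ≥ 105814: ⌈105814/27027⌉ × 27027 = 4 × 27027 = 108108.

108108 minutes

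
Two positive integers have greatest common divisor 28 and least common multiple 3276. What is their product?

For any two positive integers, gcd × lcm = product = 28 × 3276 = 91728.

91728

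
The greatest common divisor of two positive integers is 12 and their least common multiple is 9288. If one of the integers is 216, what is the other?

516

For two integers, gcd × lcm = product, so the other is (12 × 9288) / 216 = 111456 / 216 = 516.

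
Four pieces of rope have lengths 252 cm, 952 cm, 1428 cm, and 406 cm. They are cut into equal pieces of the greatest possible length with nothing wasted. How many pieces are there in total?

Piece length = gcd(252, 952, 1428, 406).
252 = 2^2 × 3^2 × 7
952 = 2^3 × 7 × 17
1428 = 2^2 × 3 × 7 × 17
406 = 2 × 7 × 29
gcd(252, 952, 1428, 406) = 2 × 7 = 14.
Total pieces = 252/14 + 952/14 + 1428/14 + 406/14 = 18 + 68 + 102 + 29 = 217.

217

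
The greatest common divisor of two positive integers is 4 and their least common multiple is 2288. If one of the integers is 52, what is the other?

For two integers, gcd × lcm = product, so the other is (4 × 2288) / 52 = 9152 / 52 = 176.

176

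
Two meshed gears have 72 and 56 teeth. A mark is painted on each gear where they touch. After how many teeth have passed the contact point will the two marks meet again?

504 teeth

We need the least common multiple of the intervals.
72 = 2^3 × 3^2
56 = 2^3 × 7
LCM(72, 56) = 2^3 × 3^2 × 7 = 504.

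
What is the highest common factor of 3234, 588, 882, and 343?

49

3234 = 2 × 3 × 7^2 × 11
588 = 2^2 × 3 × 7^2
882 = 2 × 3^2 × 7^2
343 = 7^3
gcd(3234, 588, 882, 343) = 7^2 = 49.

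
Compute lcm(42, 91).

546

42 = 2 × 3 × 7
91 = 7 × 13
LCM(42, 91) = 2 × 3 × 7 × 13 = 546.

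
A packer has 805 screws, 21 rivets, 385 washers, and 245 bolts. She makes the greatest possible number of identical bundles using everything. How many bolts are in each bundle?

35

Number of bundles = gcd(805, 21, 385, 245).
805 = 5 × 7 × 23
21 = 3 × 7
385 = 5 × 7 × 11
245 = 5 × 7^2
gcd(805, 21, 385, 245) = 7.
bolts per bundle = 245 / 7 = 35.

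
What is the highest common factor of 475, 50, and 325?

475 = 5^2 × 19
50 = 2 × 5^2
325 = 5^2 × 13
gcd(475, 50, 325) = 5^2 = 25.

25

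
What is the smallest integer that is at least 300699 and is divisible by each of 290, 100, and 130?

301600

The integer must be a common multiple of 290, 100, and 130, so a multiple of their LCM.
290 = 2 × 5 × 29
100 = 2^2 × 5^2
130 = 2 × 5 × 13
LCM(290, 100, 130) = 2^2 × 5^2 × 13 × 29 = 37700.
Smallest multiple of 37700 that is ≥ 300699: ⌈300699/37700⌉ × 37700 = 8 × 37700 = 301600.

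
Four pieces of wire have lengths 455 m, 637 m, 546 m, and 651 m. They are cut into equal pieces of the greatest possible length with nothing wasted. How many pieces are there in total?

Piece length = gcd(455, 637, 546, 651).
455 = 5 × 7 × 13
637 = 7^2 × 13
546 = 2 × 3 × 7 × 13
651 = 3 × 7 × 31
gcd(455, 637, 546, 651) = 7.
Total pieces = 455/7 + 637/7 + 546/7 + 651/7 = 65 + 91 + 78 + 93 = 327.

327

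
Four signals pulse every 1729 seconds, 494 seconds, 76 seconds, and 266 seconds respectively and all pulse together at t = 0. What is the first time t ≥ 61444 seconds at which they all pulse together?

Joint pulses occur at multiples of LCM(1729, 494, 76, 266).
1729 = 7 × 13 × 19
494 = 2 × 13 × 19
76 = 2^2 × 19
266 = 2 × 7 × 19
LCM(1729, 494, 76, 266) = 2^2 × 7 × 13 × 19 = 6916.
Smallest multiple of 6916 that is ≥ 61444: ⌈61444/6916⌉ × 6916 = 9 × 6916 = 62244.

62244 seconds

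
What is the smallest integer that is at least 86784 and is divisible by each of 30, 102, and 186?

The integer must be a common multiple of 30, 102, and 186, so a multiple of their LCM.
30 = 2 × 3 × 5
102 = 2 × 3 × 17
186 = 2 × 3 × 31
LCM(30, 102, 186) = 2 × 3 × 5 × 17 × 31 = 15810.
Smallest multiple of 15810 that is ≥ 86784: ⌈86784/15810⌉ × 15810 = 6 × 15810 = 94860.

94860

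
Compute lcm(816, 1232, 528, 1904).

62832

816 = 2^4 × 3 × 17
1232 = 2^4 × 7 × 11
528 = 2^4 × 3 × 11
1904 = 2^4 × 7 × 17
LCM(816, 1232, 528, 1904) = 2^4 × 3 × 7 × 11 × 17 = 62832.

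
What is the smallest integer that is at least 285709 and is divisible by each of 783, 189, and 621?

The integer must be a common multiple of 783, 189, and 621, so a multiple of their LCM.
783 = 3^3 × 29
189 = 3^3 × 7
621 = 3^3 × 23
LCM(783, 189, 621) = 3^3 × 7 × 23 × 29 = 126063.
Smallest multiple of 126063 that is ≥ 285709: ⌈285709/126063⌉ × 126063 = 3 × 126063 = 378189.

378189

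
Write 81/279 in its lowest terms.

81 = 3^4
279 = 3^2 × 31
gcd(81, 279) = 3^2 = 9.
Divide numerator and denominator by 9: 81/279 = 9/31.

9/31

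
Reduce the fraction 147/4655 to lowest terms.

3/95

147 = 3 × 7^2
4655 = 5 × 7^2 × 19
gcd(147, 4655) = 7^2 = 49.
Divide numerator and denominator by 49: 147/4655 = 3/95.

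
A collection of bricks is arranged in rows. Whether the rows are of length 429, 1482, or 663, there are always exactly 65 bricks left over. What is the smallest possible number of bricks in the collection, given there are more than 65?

N − 65 must be a common multiple of 429, 1482, and 663.
429 = 3 × 11 × 13
1482 = 2 × 3 × 13 × 19
663 = 3 × 13 × 17
LCM(429, 1482, 663) = 2 × 3 × 11 × 13 × 17 × 19 = 277134.
Smallest N > 65 is LCM + 65 = 277134 + 65 = 277199.

277199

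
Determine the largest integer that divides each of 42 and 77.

42 = 2 × 3 × 7
77 = 7 × 11
gcd(42, 77) = 7.

7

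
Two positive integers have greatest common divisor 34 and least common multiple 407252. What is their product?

For any two positive integers, gcd × lcm = product = 34 × 407252 = 13846568.

13846568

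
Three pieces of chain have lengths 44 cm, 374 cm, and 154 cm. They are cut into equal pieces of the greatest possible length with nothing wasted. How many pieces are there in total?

Piece length = gcd(44, 374, 154).
44 = 2^2 × 11
374 = 2 × 11 × 17
154 = 2 × 7 × 11
gcd(44, 374, 154) = 2 × 11 = 22.
Total pieces = 44/22 + 374/22 + 154/22 = 2 + 17 + 7 = 26.

26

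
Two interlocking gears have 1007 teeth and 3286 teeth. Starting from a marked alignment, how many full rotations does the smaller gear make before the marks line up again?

All finish a whole number of cycles simultaneously at t = LCM of the periods.
1007 = 19 × 53
3286 = 2 × 31 × 53
LCM(1007, 3286) = 2 × 19 × 31 × 53 = 62434.
Rotations for period 1007: 62434 / 1007 = 62.

62 rotations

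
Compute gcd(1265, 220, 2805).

1265 = 5 × 11 × 23
220 = 2^2 × 5 × 11
2805 = 3 × 5 × 11 × 17
gcd(1265, 220, 2805) = 5 × 11 = 55.

55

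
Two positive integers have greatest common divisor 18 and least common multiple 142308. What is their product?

2561544

For any two positive integers, gcd × lcm = product = 18 × 142308 = 2561544.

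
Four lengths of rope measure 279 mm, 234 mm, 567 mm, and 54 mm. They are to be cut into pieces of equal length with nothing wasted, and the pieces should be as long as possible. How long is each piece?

9 mm

The greatest length dividing all of 279, 234, 567, and 54 is their gcd.
279 = 3^2 × 31
234 = 2 × 3^2 × 13
567 = 3^4 × 7
54 = 2 × 3^3
gcd(279, 234, 567, 54) = 3^2 = 9.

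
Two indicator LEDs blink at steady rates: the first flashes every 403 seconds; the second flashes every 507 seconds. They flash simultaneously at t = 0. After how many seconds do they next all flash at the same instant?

15717 seconds

We need the least common multiple of the intervals.
403 = 13 × 31
507 = 3 × 13^2
LCM(403, 507) = 3 × 13^2 × 31 = 15717.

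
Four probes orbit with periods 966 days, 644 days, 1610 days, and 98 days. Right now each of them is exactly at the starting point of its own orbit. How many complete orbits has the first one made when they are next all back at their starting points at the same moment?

All finish a whole number of cycles simultaneously at t = LCM of the periods.
966 = 2 × 3 × 7 × 23
644 = 2^2 × 7 × 23
1610 = 2 × 5 × 7 × 23
98 = 2 × 7^2
LCM(966, 644, 1610, 98) = 2^2 × 3 × 5 × 7^2 × 23 = 67620.
Orbits for period 966: 67620 / 966 = 70.

70 orbits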